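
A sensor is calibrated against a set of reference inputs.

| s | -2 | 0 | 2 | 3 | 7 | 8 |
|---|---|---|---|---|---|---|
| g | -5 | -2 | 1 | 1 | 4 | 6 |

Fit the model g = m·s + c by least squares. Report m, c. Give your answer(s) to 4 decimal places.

m = 1.0000, c = -2.1667

Entries of MᵀM: Σs·s = 130, Σs = 18, Σ1 = 6.
For Mᵀg: Σs·g = 91, Σg = 5.
So MᵀM·[m, c]ᵀ = Mᵀg: [[130, 18]; [18, 6]]·[m, c]ᵀ = [91, 5]ᵀ.
Eliminating c: 6·(row 1) − 18·(row 2) gives 456·m = 6·91 − 18·5 = 456, so m = 1.
Then c = (5 − 18·1)/6 = -13/6.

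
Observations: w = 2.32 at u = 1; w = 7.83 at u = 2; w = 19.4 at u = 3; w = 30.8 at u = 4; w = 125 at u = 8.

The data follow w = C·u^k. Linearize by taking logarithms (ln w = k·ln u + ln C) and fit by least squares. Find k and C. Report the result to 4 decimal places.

With ln wᵢ as the transformed response and ln uᵢ as the regressor:
XᵀX = [[7.9333, 5.2575]; [5.2575, 5]], rhs = [19.4759, 14.1206]ᵀ  (here Σln u = 5.2575, Σ(ln u)² = 7.9333, Σln w = 14.1206, Σln u·ln w = 19.4759).
Δ = 7.9333·5 − (5.2575)² = 12.0252; k = (19.4759·5 − 5.2575·14.1206)/12.0252 = 1.92432, ln C = (7.9333·14.1206 − 5.2575·19.4759)/12.0252 = 0.80071, so C = exp(0.80071) = 2.22711.

k = 1.9243, C = 2.2271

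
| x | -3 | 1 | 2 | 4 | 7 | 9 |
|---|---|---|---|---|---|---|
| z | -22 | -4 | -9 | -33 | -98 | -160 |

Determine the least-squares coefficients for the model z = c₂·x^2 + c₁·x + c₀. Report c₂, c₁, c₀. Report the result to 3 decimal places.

c₂ = -1.999, c₁ = 0.446, c₀ = -2.504

From the data, Σx^2·x^2 = 9316, Σx^2·x = 1118, Σx^2 = 160, Σx·x = 160, Σx = 20, Σ1 = 6.
Moment sums: Σx^2·z = -18528, Σx·z = -2214, Σz = -326.
Solving the 3×3 system (Gaussian elimination) gives c₂ = -64697/32359, c₁ = 14430/32359, c₀ = -81019/32359.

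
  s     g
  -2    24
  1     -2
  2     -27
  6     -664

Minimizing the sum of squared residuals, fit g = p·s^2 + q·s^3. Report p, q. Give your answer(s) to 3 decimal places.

p = -0.240, q = -3.034

The normal system MᵀM·[p, q]ᵀ = Mᵀg is [[1329, 7777]; [7777, 46785]]·[p, q]ᵀ = [-23918, -143834]ᵀ.
det = 1329·46785 − 7777² = 1695536.
p = ((-23918)·46785 − 7777·(-143834))/1695536 = -101653/423884; q = (1329·(-143834) − 7777·(-23918))/1695536 = -1286275/423884.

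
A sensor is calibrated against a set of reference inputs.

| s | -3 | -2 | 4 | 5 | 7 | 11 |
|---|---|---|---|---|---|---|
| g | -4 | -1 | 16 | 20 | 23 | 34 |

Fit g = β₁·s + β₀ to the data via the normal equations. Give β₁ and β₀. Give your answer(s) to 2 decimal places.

Setting ∂/∂β₁ … = 0 gives: 224·β₁ + 22·β₀ = 713;  22·β₁ + 6·β₀ = 88.
(Σs·s = 224, Σs = 22, Σ1 = 6, Σs·g = 713, Σg = 88.)
Determinant 224·6 − 22² = 860.
β₁ = (713·6 − 22·88)/860 = 1171/430; β₀ = (224·88 − 22·713)/860 = 2013/430.

β₁ = 2.72, β₀ = 4.68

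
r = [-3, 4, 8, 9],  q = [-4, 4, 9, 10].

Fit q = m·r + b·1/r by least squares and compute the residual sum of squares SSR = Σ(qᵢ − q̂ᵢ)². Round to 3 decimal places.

SSR = 0.556

Setting ∂/∂m … = 0 gives: 170·m + 4·b = 190;  4·m + (1045/5184)·b = 329/72.
Δ = 170·(1045/5184) − 4² = 47353/2592.
m = (190·(1045/5184) − 4·(329/72))/(47353/2592) = 51899/47353; b = (170·(329/72) − 4·190)/(47353/2592) = 43560/47353.
Residuals: -19195/47353, -29074/47353, 5540/47353, 1599/47353; SSR = 26334/47353.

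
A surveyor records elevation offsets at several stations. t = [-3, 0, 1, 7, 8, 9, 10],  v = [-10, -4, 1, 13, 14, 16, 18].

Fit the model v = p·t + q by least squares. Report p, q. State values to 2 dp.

p = 2.15, q = -2.96

From the data, Σt·t = 304, Σt = 32, Σ1 = 7.
Moment sums: Σt·v = 558, Σv = 48.
So MᵀM·[p, q]ᵀ = Mᵀv: [[304, 32]; [32, 7]]·[p, q]ᵀ = [558, 48]ᵀ.
Eliminating q: 7·(row 1) − 32·(row 2) gives 1104·p = 7·558 − 32·48 = 2370, so p = 395/184.
Then q = (48 − 32·(395/184))/7 = -68/23.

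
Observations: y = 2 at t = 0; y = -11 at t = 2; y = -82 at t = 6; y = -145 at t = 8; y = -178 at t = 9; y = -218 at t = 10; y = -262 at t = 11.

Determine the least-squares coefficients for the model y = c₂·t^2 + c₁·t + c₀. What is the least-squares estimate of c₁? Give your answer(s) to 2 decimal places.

c₁ = -2.45

Forming XᵀX = [[36610, 3796, 406]; [3796, 406, 46]; [406, 46, 7]] and Xᵀy = [-80196, -8338, -894]ᵀ gives XᵀX·[c₂, c₁, c₀]ᵀ = Xᵀy.
Solving the 3×3 system (Gaussian elimination) gives c₂ = -94064/48027, c₁ = -16795/6861, c₀ = 31516/16009.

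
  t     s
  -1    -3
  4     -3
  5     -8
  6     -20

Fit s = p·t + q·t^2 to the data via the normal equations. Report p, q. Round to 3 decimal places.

p = 3.630, q = -1.119

Sums needed: Σt·t = 78, Σt·t^2 = 404, Σt^2·t^2 = 2178.
For Aᵀs: Σt·s = -169, Σt^2·s = -971.
Determinant 78·2178 − 404² = 6668.
p = ((-169)·2178 − 404·(-971))/6668 = 12101/3334; q = (78·(-971) − 404·(-169))/6668 = -3731/3334.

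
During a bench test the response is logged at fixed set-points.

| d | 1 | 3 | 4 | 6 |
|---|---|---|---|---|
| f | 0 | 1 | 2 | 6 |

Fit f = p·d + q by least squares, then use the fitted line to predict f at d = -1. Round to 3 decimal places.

f̂ = -3.115

With design matrix M, MᵀM = [[62, 14]; [14, 4]] and Mᵀf = [47, 9]ᵀ.
Δ = 62·4 − 14² = 52.
p = (47·4 − 14·9)/52 = 31/26; q = (62·9 − 14·47)/52 = -25/13.
At d = -1: f̂ = (31/26)·(-1) + (-25/13)·(1) = -81/26.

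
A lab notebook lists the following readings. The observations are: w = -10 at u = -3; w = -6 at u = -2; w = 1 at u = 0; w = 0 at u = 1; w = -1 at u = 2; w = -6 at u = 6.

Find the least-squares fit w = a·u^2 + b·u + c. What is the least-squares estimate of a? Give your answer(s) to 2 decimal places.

AᵀA·[a, b, c]ᵀ = Aᵀw reads: 1410·a + 190·b + 54·c = -334;  190·a + 54·b + 4·c = 4;  54·a + 4·b + 6·c = -22.
(Σu^2·u^2 = 1410, Σu^2·u = 190, Σu^2 = 54, Σu·u = 54, Σu = 4, Σ1 = 6, Σu^2·w = -334, Σu·w = 4, Σw = -22.)
Inverting the 3×3 Gram matrix, [a, b, c]ᵀ = [-32/77, 124/77, -1]ᵀ.

a = -0.42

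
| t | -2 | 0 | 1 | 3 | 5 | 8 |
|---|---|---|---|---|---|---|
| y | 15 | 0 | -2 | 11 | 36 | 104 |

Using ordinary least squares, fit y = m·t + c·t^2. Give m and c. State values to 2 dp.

m = -2.87, c = 1.99

Setting ∂/∂m … = 0 gives: 103·m + 657·c = 1013;  657·m + 4819·c = 7713.
Eliminating c: 4819·(row 1) − 657·(row 2) gives 64708·m = 4819·1013 − 657·7713 = -185794, so m = -13271/4622.
Then c = (7713 − 657·(-13271/4622))/4819 = 9207/4622.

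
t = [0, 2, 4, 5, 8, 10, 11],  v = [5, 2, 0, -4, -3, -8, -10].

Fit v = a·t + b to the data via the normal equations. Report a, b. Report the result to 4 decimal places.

a = -1.2535, b = 4.5915

The normal system AᵀA·[a, b]ᵀ = Aᵀv is [[330, 40]; [40, 7]]·[a, b]ᵀ = [-230, -18]ᵀ.
Δ = 330·7 − 40² = 710.
a = ((-230)·7 − 40·(-18))/710 = -89/71; b = (330·(-18) − 40·(-230))/710 = 326/71.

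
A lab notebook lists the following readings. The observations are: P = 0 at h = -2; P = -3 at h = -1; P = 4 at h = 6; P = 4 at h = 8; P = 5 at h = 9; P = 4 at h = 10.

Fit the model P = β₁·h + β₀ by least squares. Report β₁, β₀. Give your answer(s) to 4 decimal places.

Entries of XᵀX: Σh·h = 286, Σh = 30, Σ1 = 6.
And Σh·P = 144, ΣP = 14.
det = 286·6 − 30² = 816.
β₁ = (144·6 − 30·14)/816 = 37/68; β₀ = (286·14 − 30·144)/816 = -79/204.

β₁ = 0.5441, β₀ = -0.3873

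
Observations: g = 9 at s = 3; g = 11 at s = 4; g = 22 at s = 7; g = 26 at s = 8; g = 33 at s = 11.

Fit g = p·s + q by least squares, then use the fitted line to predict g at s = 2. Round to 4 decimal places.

ĝ = 5.7524

Compute the Gram sums: Σs·s = 259, Σs = 33, Σ1 = 5.
And Σs·g = 796, Σg = 101.
So AᵀA·[p, q]ᵀ = Aᵀg: [[259, 33]; [33, 5]]·[p, q]ᵀ = [796, 101]ᵀ.
Determinant 259·5 − 33² = 206.
p = (796·5 − 33·101)/206 = 647/206; q = (259·101 − 33·796)/206 = -109/206.
At s = 2: ĝ = (647/206)·(2) + (-109/206)·(1) = 1185/206.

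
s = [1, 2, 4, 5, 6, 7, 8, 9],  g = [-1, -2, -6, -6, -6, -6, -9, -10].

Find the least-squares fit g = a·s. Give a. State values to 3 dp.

a = -1.083

Compute the Gram sums: Σs·s = 276.
For Mᵀg: Σs·g = -299.
So MᵀM·[a]ᵀ = Mᵀg: [[276]]·[a]ᵀ = [-299]ᵀ.
Hence a = -299 / 276 ≈ -1.08333.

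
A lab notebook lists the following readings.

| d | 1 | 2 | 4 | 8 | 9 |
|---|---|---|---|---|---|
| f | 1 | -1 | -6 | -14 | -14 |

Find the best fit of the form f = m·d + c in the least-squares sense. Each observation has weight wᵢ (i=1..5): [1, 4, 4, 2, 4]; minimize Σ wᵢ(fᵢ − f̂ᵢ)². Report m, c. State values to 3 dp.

m = -1.896, c = 2.335

With design matrix M, MᵀWM = [[533, 77]; [77, 15]] and MᵀWf = [-831, -111]ᵀ.
Determinant 533·15 − 77² = 2066.
m = ((-831)·15 − 77·(-111))/2066 = -1959/1033; c = (533·(-111) − 77·(-831))/2066 = 2412/1033.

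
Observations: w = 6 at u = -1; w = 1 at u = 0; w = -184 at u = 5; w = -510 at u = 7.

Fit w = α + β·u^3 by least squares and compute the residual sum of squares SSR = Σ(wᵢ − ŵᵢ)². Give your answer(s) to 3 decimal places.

SSR = 6.152

MᵀM·[α, β]ᵀ = Mᵀw reads: 4·α + 467·β = -687;  467·α + 133275·β = -197936.
Δ = 4·133275 − 467² = 315011.
α = ((-687)·133275 − 467·(-197936))/315011 = 876187/315011; β = (4·(-197936) − 467·(-687))/315011 = -470915/315011.
Residuals: 542964/315011, -561176/315011, 26164/315011, -7952/315011; SSR = 1937952/315011.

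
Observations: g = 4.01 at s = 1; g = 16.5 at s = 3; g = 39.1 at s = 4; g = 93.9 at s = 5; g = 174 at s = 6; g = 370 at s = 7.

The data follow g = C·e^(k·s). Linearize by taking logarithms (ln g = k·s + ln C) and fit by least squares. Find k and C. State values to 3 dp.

Taking logs, ln g = k·s + ln C, so regress ln g on s.
Σs = 26.0000, Σ(s)² = 136.0000, Σln g = 23.4731, Σs·ln g = 119.5234.
Normal system: [[136.0000, 26.0000]; [26.0000, 6]]·[k, ln C]ᵀ = [119.5234, 23.4731]ᵀ.
Slope k = (n·Σs·ln g − Σs·Σln g)/(n·Σ(s)² − (Σs)²) = (6·119.5234 − 26.0000·23.4731)/140.0000 = 0.76315; ln C = (Σln g − k·Σs)/n = 0.60521, so C = exp(0.60521) = 1.83163.

k = 0.763, C = 1.832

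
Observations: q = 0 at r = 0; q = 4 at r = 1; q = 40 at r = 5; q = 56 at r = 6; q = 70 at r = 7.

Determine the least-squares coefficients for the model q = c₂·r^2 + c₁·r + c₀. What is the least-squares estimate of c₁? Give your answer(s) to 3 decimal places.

c₁ = 3.321

Compute the Gram sums: Σr^2·r^2 = 4323, Σr^2·r = 685, Σr^2 = 111, Σr·r = 111, Σr = 19, Σ1 = 5.
Moment sums: Σr^2·q = 6450, Σr·q = 1030, Σq = 170.
Normal equations: [[4323, 685, 111]; [685, 111, 19]; [111, 19, 5]]·[c₂, c₁, c₀]ᵀ = [6450, 1030, 170]ᵀ.
Inverting the 3×3 Gram matrix, [c₂, c₁, c₀]ᵀ = [3450/3559, 11820/3559, -500/3559]ᵀ.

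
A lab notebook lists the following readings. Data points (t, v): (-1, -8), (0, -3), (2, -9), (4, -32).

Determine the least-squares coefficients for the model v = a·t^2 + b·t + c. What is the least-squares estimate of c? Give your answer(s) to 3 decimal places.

Entries of AᵀA: Σt^2·t^2 = 273, Σt^2·t = 71, Σt^2 = 21, Σt·t = 21, Σt = 5, Σ1 = 4.
Right-hand side: Σt^2·v = -556, Σt·v = -138, Σv = -52.
Normal equations: [[273, 71, 21]; [71, 21, 5]; [21, 5, 4]]·[a, b, c]ᵀ = [-556, -138, -52]ᵀ.
Row-reducing yields a = -1815/796, b = 1567/796, c = -1389/398.

c = -3.490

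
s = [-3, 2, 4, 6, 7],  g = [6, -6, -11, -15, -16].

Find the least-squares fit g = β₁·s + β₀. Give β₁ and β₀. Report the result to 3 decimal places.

β₁ = -2.255, β₀ = -1.185

The normal equations are: 114·β₁ + 16·β₀ = -276;  16·β₁ + 5·β₀ = -42.
(Σs·s = 114, Σs = 16, Σ1 = 5, Σs·g = -276, Σg = -42.)
Eliminating β₀: 5·(row 1) − 16·(row 2) gives 314·β₁ = 5·(-276) − 16·(-42) = -708, so β₁ = -354/157.
Then β₀ = ((-42) − 16·(-354/157))/5 = -186/157.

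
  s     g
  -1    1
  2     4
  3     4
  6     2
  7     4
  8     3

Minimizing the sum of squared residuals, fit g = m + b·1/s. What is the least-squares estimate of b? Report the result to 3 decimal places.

b = 1.988

The normal equations are: 6·m + (15/56)·b = 18;  (15/56)·m + (40217/28224)·b = 607/168.
Determinant 6·(40217/28224) − (15/56)² = 79759/9408.
m = (18·(40217/28224) − (15/56)·(607/168))/(79759/9408) = 232197/79759; b = (6·(607/168) − (15/56)·18)/(79759/9408) = 158592/79759.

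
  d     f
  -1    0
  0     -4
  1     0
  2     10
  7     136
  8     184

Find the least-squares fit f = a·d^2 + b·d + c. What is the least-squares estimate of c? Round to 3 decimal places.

With design matrix X, XᵀX = [[6515, 863, 119]; [863, 119, 17]; [119, 17, 6]] and Xᵀf = [18480, 2444, 326]ᵀ.
Inverting the 3×3 Gram matrix, [a, b, c]ᵀ = [3868/1335, -302/6675, -6682/2225]ᵀ.

c = -3.003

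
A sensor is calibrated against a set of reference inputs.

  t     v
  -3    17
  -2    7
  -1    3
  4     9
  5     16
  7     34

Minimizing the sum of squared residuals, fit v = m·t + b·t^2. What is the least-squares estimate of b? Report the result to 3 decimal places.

The normal equations are: 104·m + 496·b = 286;  496·m + 3380·b = 2394.
(Σt·t = 104, Σt·t^2 = 496, Σt^2·t^2 = 3380, Σt·v = 286, Σt^2·v = 2394.)
Δ = 104·3380 − 496² = 105504.
m = (286·3380 − 496·2394)/105504 = -27593/13188; b = (104·2394 − 496·286)/105504 = 6695/6594.

b = 1.015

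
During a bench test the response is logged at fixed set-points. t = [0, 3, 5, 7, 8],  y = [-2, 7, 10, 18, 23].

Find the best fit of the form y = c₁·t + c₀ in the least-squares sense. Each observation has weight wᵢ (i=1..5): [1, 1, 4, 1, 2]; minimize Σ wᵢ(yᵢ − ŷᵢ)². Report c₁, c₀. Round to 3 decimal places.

c₁ = 3.103, c₀ = -3.747

With design matrix M, MᵀWM = [[286, 46]; [46, 9]] and MᵀWy = [715, 109]ᵀ.
Eliminating c₀: 9·(row 1) − 46·(row 2) gives 458·c₁ = 9·715 − 46·109 = 1421, so c₁ = 1421/458.
Then c₀ = (109 − 46·(1421/458))/9 = -858/229.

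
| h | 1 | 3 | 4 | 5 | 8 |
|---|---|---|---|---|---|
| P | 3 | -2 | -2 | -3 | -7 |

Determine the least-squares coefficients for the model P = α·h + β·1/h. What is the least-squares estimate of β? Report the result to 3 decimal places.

Sums needed: Σh·h = 115, Σh·1/h = 5, Σ1/h·1/h = 17701/14400.
Right-hand side: Σh·P = -82, Σ1/h·P = 43/120.
Δ = 115·(17701/14400) − 5² = 335123/2880.
α = ((-82)·(17701/14400) − 5·(43/120))/(335123/2880) = -1477282/1675615; β = (115·(43/120) − 5·(-82))/(335123/2880) = 1299480/335123.

β = 3.878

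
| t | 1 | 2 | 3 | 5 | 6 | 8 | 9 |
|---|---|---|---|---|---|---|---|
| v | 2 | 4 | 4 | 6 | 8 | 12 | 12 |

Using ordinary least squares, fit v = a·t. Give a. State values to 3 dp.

With design matrix A, AᵀA = [[220]] and Aᵀv = [304]ᵀ.
a = 304/220 = 1.38182.

a = 1.382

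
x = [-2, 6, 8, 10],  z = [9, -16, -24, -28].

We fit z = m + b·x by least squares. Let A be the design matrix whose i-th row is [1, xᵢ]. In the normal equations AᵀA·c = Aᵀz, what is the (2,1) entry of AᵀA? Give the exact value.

Row 2 ↔ basis x, column 1 ↔ basis 1, so (AᵀA)_{2,1} = Σᵢ x = (-2)·(1) + (6)·(1) + (8)·(1) + (10)·(1) = 22.

22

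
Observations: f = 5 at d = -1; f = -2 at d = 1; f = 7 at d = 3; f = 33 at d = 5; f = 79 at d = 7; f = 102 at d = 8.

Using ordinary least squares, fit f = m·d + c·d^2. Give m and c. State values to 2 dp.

m = -3.63, c = 2.07

With design matrix A, AᵀA = [[149, 1007]; [1007, 7205]] and Aᵀf = [1548, 11290]ᵀ.
Δ = 149·7205 − 1007² = 59496.
m = (1548·7205 − 1007·11290)/59496 = -107845/29748; c = (149·11290 − 1007·1548)/59496 = 61687/29748.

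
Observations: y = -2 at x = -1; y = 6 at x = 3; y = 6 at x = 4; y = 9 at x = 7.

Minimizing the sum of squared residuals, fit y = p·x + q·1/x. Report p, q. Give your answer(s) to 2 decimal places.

Normal-equation sums: Σx·x = 75, Σx·1/x = 4, Σ1/x·1/x = 8425/7056.
Moment sums: Σx·y = 107, Σ1/x·y = 95/14.
AᵀA·[p, q]ᵀ = Aᵀy becomes [[75, 4]; [4, 8425/7056]]·[p, q]ᵀ = [107, 95/14]ᵀ.
Eliminating q: (8425/7056)·(row 1) − 4·(row 2) gives (172993/2352)·p = (8425/7056)·107 − 4·(95/14) = 709955/7056, so p = 709955/518979.
Then q = ((95/14) − 4·(709955/518979))/(8425/7056) = 190344/172993.

p = 1.37, q = 1.10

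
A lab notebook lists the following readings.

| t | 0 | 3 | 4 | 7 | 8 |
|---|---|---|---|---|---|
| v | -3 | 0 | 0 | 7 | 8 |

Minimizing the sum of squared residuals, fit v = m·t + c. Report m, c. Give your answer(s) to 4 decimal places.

m = 1.4612, c = -4.0291

With design matrix A, AᵀA = [[138, 22]; [22, 5]] and Aᵀv = [113, 12]ᵀ.
det = 138·5 − 22² = 206.
m = (113·5 − 22·12)/206 = 301/206; c = (138·12 − 22·113)/206 = -415/103.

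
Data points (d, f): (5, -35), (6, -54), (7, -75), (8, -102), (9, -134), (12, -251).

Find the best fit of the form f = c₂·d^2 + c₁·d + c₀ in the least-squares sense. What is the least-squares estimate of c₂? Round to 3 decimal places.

With design matrix A, AᵀA = [[35715, 3653, 399]; [3653, 399, 47]; [399, 47, 6]] and Aᵀf = [-60020, -6058, -651]ᵀ.
Solving the 3×3 system (Gaussian elimination) gives c₂ = -764/363, c₁ = 2977/605, c₀ = -12857/1815.

c₂ = -2.105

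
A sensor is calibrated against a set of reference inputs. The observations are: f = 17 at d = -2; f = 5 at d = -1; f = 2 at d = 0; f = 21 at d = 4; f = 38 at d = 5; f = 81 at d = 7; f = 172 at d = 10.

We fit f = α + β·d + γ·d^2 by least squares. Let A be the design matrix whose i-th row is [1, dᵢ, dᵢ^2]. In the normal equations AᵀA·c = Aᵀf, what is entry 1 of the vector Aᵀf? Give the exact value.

336

Entry 1 ↔ basis 1, so (Aᵀf)_{1} = Σᵢ fᵢ = (1)·(17) + (1)·(5) + (1)·(2) + (1)·(21) + (1)·(38) + (1)·(81) + (1)·(172) = 336.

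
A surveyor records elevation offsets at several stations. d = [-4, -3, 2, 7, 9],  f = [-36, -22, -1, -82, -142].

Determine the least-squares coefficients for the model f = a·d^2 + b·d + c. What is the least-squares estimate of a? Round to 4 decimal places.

a = -1.9997

Compute the Gram sums: Σd^2·d^2 = 9315, Σd^2·d = 989, Σd^2 = 159, Σd·d = 159, Σd = 11, Σ1 = 5.
For Aᵀf: Σd^2·f = -16298, Σd·f = -1644, Σf = -283.
Normal equations: [[9315, 989, 159]; [989, 159, 11]; [159, 11, 5]]·[a, b, c]ᵀ = [-16298, -1644, -283]ᵀ.
Inverting the 3×3 Gram matrix, [a, b, c]ᵀ = [-827431/413774, 788317/413774, 579200/206887]ᵀ.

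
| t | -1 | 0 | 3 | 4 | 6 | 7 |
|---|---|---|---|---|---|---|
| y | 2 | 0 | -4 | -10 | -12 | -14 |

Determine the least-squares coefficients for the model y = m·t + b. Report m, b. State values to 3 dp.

Sums needed: Σt·t = 111, Σt = 19, Σ1 = 6.
Right-hand side: Σt·y = -224, Σy = -38.
Determinant 111·6 − 19² = 305.
m = ((-224)·6 − 19·(-38))/305 = -622/305; b = (111·(-38) − 19·(-224))/305 = 38/305.

m = -2.039, b = 0.125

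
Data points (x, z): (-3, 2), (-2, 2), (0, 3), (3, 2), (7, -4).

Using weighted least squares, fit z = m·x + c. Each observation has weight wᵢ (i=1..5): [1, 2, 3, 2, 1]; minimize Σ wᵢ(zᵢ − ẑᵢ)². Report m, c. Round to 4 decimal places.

The normal equations are: 84·m + 6·c = -30;  6·m + 9·c = 15.
Determinant 84·9 − 6² = 720.
m = ((-30)·9 − 6·15)/720 = -1/2; c = (84·15 − 6·(-30))/720 = 2.

m = -0.5000, c = 2.0000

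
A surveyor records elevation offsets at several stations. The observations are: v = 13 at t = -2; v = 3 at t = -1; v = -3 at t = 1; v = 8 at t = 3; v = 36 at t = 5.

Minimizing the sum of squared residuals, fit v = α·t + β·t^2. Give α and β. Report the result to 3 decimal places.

α = -2.788, β = 1.969

The normal system MᵀM·[α, β]ᵀ = Mᵀv is [[40, 144]; [144, 724]]·[α, β]ᵀ = [172, 1024]ᵀ.
Determinant 40·724 − 144² = 8224.
α = (172·724 − 144·1024)/8224 = -1433/514; β = (40·1024 − 144·172)/8224 = 506/257.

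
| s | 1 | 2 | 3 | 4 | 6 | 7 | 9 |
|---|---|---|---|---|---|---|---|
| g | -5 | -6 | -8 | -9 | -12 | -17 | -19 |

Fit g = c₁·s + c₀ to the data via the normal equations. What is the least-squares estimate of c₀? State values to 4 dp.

c₀ = -2.4368

Sums needed: Σs·s = 196, Σs = 32, Σ1 = 7.
Moment sums: Σs·g = -439, Σg = -76.
So XᵀX·[c₁, c₀]ᵀ = Xᵀg: [[196, 32]; [32, 7]]·[c₁, c₀]ᵀ = [-439, -76]ᵀ.
det = 196·7 − 32² = 348.
c₁ = ((-439)·7 − 32·(-76))/348 = -641/348; c₀ = (196·(-76) − 32·(-439))/348 = -212/87.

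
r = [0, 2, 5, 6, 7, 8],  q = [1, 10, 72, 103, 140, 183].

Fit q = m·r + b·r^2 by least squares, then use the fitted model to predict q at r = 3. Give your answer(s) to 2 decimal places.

q̂ = 25.38

With design matrix M, MᵀM = [[178, 1204]; [1204, 8434]] and Mᵀq = [3442, 24120]ᵀ.
det = 178·8434 − 1204² = 51636.
m = (3442·8434 − 1204·24120)/51636 = -2663/12909; b = (178·24120 − 1204·3442)/51636 = 37298/12909.
At r = 3: q̂ = (-2663/12909)·(3) + (37298/12909)·(9) = 109231/4303.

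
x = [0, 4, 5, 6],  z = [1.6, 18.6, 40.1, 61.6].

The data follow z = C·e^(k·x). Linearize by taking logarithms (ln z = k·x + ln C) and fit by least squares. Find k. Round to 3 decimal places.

k = 0.619

Let Y = ln z. Fitting Y = k·x + ln C by least squares:
Σx = 15.0000, Σ(x)² = 77.0000, Σln z = 11.2052, Σx·ln z = 54.8735.
Equations: 77.0000·k + 15.0000·ln C = 54.8735;  15.0000·k + 4·ln C = 11.2052.
Slope k = (n·Σx·ln z − Σx·Σln z)/(n·Σ(x)² − (Σx)²) = (4·54.8735 − 15.0000·11.2052)/83.0000 = 0.61947; ln C = (Σln z − k·Σx)/n = 0.47829.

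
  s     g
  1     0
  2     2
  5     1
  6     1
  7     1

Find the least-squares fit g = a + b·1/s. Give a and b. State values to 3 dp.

a = 1.379, b = -0.942

Entries of MᵀM: Σ1 = 5, Σ1/s = 211/105, Σ1/s·1/s = 29507/22050.
And Σg = 5, Σ1/s·g = 317/210.
Δ = 5·(29507/22050) − (211/105)² = 58493/22050.
a = (5·(29507/22050) − (211/105)·(317/210))/(58493/22050) = 80648/58493; b = (5·(317/210) − (211/105)·5)/(58493/22050) = -55125/58493.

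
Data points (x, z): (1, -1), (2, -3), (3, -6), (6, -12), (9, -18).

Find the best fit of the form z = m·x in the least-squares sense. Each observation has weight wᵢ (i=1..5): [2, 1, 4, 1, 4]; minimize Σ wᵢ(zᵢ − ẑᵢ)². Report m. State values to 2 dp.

m = -1.99

Compute the Gram sums: Σwᵢ·x·x = 402.
Moment sums: Σwᵢ·x·z = -800.
MᵀWM·[m]ᵀ = MᵀWz becomes [[402]]·[m]ᵀ = [-800]ᵀ.
Hence m = -800 / 402 ≈ -1.99005.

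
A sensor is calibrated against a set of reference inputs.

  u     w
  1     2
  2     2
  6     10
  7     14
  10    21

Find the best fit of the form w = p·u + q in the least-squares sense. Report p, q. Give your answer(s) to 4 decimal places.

Compute the Gram sums: Σu·u = 190, Σu = 26, Σ1 = 5.
Right-hand side: Σu·w = 374, Σw = 49.
Normal equations: [[190, 26]; [26, 5]]·[p, q]ᵀ = [374, 49]ᵀ.
Δ = 190·5 − 26² = 274.
p = (374·5 − 26·49)/274 = 298/137; q = (190·49 − 26·374)/274 = -207/137.

p = 2.1752, q = -1.5109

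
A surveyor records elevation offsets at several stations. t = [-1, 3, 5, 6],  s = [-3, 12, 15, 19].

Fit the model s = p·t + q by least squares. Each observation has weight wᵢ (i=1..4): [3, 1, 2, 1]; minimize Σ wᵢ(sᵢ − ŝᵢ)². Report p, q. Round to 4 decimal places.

p = 3.0953, q = 0.3535

The normal equations are: 98·p + 16·q = 309;  16·p + 7·q = 52.
(Σwᵢ·t·t = 98, Σwᵢ·t = 16, Σwᵢ·1 = 7, Σwᵢ·t·s = 309, Σwᵢ·s = 52.)
Δ = 98·7 − 16² = 430.
p = (309·7 − 16·52)/430 = 1331/430; q = (98·52 − 16·309)/430 = 76/215.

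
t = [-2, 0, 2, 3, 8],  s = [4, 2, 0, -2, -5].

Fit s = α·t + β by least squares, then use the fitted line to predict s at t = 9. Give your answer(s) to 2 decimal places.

MᵀM·[α, β]ᵀ = Mᵀs reads: 81·α + 11·β = -54;  11·α + 5·β = -1.
(Σt·t = 81, Σt = 11, Σ1 = 5, Σt·s = -54, Σs = -1.)
Eliminating β: 5·(row 1) − 11·(row 2) gives 284·α = 5·(-54) − 11·(-1) = -259, so α = -259/284.
Then β = ((-1) − 11·(-259/284))/5 = 513/284.
At t = 9: ŝ = (-259/284)·(9) + (513/284)·(1) = -909/142.

ŝ = -6.40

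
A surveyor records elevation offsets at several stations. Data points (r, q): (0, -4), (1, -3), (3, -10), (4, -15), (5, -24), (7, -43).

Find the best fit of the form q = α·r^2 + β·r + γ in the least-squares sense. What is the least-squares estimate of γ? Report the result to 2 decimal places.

Compute the Gram sums: Σr^2·r^2 = 3364, Σr^2·r = 560, Σr^2 = 100, Σr·r = 100, Σr = 20, Σ1 = 6.
And Σr^2·q = -3040, Σr·q = -514, Σq = -99.
Row-reducing yields α = -347/390, β = 517/975, γ = -447/130.

γ = -3.44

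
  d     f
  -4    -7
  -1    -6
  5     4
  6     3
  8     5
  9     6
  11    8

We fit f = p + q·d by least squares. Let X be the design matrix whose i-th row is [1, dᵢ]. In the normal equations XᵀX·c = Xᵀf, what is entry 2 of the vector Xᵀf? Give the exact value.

Entry 2 ↔ basis d, so (Xᵀf)_{2} = Σᵢ (d)·fᵢ = (-4)·(-7) + (-1)·(-6) + (5)·(4) + (6)·(3) + (8)·(5) + (9)·(6) + (11)·(8) = 254.

254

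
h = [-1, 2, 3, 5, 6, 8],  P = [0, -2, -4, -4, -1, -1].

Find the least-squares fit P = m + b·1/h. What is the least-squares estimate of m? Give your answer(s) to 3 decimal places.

Entries of MᵀM: Σ1 = 6, Σ1/h = 13/40, Σ1/h·1/h = 20801/14400.
Moment sums: ΣP = -12, Σ1/h·P = -137/40.
Normal equations: [[6, 13/40]; [13/40, 20801/14400]]·[m, b]ᵀ = [-12, -137/40]ᵀ.
det = 6·(20801/14400) − (13/40)² = 8219/960.
m = ((-12)·(20801/14400) − (13/40)·(-137/40))/(8219/960) = -77861/41095; b = (6·(-137/40) − (13/40)·(-12))/(8219/960) = -15984/8219.

m = -1.895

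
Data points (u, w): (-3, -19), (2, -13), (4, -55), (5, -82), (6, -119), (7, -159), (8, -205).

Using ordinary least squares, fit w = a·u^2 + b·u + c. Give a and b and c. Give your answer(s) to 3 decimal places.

a = -2.992, b = -2.029, c = 2.026

Normal-equation sums: Σu^2·u^2 = 8771, Σu^2·u = 1241, Σu^2 = 203, Σu·u = 203, Σu = 29, Σ1 = 7.
Right-hand side: Σu^2·w = -28348, Σu·w = -4066, Σw = -652.
Row-reducing yields a = -6890/2303, b = -6677/3290, c = 46653/23030.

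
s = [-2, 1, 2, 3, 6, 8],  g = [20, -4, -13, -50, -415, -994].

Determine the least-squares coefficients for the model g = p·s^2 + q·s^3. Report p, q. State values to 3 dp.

p = 0.556, q = -2.011

Sums needed: Σs^2·s^2 = 5506, Σs^2·s^3 = 40788, Σs^3·s^3 = 309658.
Right-hand side: Σs^2·g = -78982, Σs^3·g = -600186.
So AᵀA·[p, q]ᵀ = Aᵀg: [[5506, 40788]; [40788, 309658]]·[p, q]ᵀ = [-78982, -600186]ᵀ.
det = 5506·309658 − 40788² = 41316004.
p = ((-78982)·309658 − 40788·(-600186))/41316004 = 5744603/10329001; q = (5506·(-600186) − 40788·(-78982))/41316004 = -20776575/10329001.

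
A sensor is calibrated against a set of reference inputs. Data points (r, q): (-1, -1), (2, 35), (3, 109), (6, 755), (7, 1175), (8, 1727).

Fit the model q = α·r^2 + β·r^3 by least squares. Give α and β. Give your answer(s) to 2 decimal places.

Sums needed: Σr^2·r^2 = 7891, Σr^2·r^3 = 57625, Σr^3·r^3 = 427243.
Right-hand side: Σr^2·q = 196403, Σr^3·q = 1453553.
MᵀM·[α, β]ᵀ = Mᵀq becomes [[7891, 57625]; [57625, 427243]]·[α, β]ᵀ = [196403, 1453553]ᵀ.
Δ = 7891·427243 − 57625² = 50733888.
α = (196403·427243 − 57625·1453553)/50733888 = 6283971/2113912; β = (7891·1453553 − 57625·196403)/50733888 = 6344327/2113912.

α = 2.97, β = 3.00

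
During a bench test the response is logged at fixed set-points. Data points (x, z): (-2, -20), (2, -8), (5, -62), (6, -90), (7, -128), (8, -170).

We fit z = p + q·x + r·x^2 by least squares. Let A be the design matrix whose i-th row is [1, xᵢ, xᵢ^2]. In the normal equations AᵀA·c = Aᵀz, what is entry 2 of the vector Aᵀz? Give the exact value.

Entry 2 ↔ basis x, so (Aᵀz)_{2} = Σᵢ (x)·zᵢ = (-2)·(-20) + (2)·(-8) + (5)·(-62) + (6)·(-90) + (7)·(-128) + (8)·(-170) = -3082.

-3082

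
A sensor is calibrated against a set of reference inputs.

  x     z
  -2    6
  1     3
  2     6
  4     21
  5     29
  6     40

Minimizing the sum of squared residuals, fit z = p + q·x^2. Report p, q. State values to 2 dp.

p = 2.14, q = 1.07

From the data, Σ1 = 6, Σx^2 = 86, Σx^2·x^2 = 2210.
For Mᵀz: Σz = 105, Σx^2·z = 2552.
So MᵀM·[p, q]ᵀ = Mᵀz: [[6, 86]; [86, 2210]]·[p, q]ᵀ = [105, 2552]ᵀ.
Eliminating q: 2210·(row 1) − 86·(row 2) gives 5864·p = 2210·105 − 86·2552 = 12578, so p = 6289/2932.
Then q = (2552 − 86·(6289/2932))/2210 = 3141/2932.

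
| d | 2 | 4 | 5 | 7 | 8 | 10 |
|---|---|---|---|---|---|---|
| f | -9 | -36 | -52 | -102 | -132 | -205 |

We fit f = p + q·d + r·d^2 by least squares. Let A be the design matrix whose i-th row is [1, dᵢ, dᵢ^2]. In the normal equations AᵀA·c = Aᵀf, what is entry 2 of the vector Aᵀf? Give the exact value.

-4242

Entry 2 ↔ basis d, so (Aᵀf)_{2} = Σᵢ (d)·fᵢ = (2)·(-9) + (4)·(-36) + (5)·(-52) + (7)·(-102) + (8)·(-132) + (10)·(-205) = -4242.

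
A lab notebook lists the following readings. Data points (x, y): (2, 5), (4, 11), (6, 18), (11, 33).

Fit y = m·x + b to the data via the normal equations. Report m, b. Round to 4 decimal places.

m = 3.1229, b = -1.2067

Compute the Gram sums: Σx·x = 177, Σx = 23, Σ1 = 4.
And Σx·y = 525, Σy = 67.
det = 177·4 − 23² = 179.
m = (525·4 − 23·67)/179 = 559/179; b = (177·67 − 23·525)/179 = -216/179.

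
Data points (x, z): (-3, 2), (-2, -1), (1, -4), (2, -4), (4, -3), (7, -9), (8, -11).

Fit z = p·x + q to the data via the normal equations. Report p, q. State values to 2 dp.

The normal system MᵀM·[p, q]ᵀ = Mᵀz is [[147, 17]; [17, 7]]·[p, q]ᵀ = [-179, -30]ᵀ.
det = 147·7 − 17² = 740.
p = ((-179)·7 − 17·(-30))/740 = -743/740; q = (147·(-30) − 17·(-179))/740 = -1367/740.

p = -1.00, q = -1.85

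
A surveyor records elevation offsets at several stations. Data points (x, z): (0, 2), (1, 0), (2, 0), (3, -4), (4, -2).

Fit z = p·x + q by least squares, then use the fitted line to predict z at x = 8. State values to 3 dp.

Forming MᵀM = [[30, 10]; [10, 5]] and Mᵀz = [-20, -4]ᵀ gives MᵀM·[p, q]ᵀ = Mᵀz.
Eliminating q: 5·(row 1) − 10·(row 2) gives 50·p = 5·(-20) − 10·(-4) = -60, so p = -6/5.
Then q = ((-4) − 10·(-6/5))/5 = 8/5.
At x = 8: ẑ = (-6/5)·(8) + (8/5)·(1) = -8.

ẑ = -8.000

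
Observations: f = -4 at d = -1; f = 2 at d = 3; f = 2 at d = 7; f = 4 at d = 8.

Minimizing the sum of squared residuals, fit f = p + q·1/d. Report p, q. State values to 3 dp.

p = 1.527, q = 5.284

The normal system MᵀM·[p, q]ᵀ = Mᵀf is [[4, -67/168]; [-67/168, 32377/28224]]·[p, q]ᵀ = [4, 229/42]ᵀ.
Determinant 4·(32377/28224) − (-67/168)² = 13891/3136.
p = (4·(32377/28224) − (-67/168)·(229/42))/(13891/3136) = 190880/125019; q = (4·(229/42) − (-67/168)·4)/(13891/3136) = 220192/41673.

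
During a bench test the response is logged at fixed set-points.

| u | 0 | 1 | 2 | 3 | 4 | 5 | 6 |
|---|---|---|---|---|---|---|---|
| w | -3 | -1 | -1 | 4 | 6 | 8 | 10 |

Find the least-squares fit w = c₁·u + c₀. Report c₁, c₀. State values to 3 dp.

c₁ = 2.286, c₀ = -3.571

From the data, Σu·u = 91, Σu = 21, Σ1 = 7.
And Σu·w = 133, Σw = 23.
Determinant 91·7 − 21² = 196.
c₁ = (133·7 − 21·23)/196 = 16/7; c₀ = (91·23 − 21·133)/196 = -25/7.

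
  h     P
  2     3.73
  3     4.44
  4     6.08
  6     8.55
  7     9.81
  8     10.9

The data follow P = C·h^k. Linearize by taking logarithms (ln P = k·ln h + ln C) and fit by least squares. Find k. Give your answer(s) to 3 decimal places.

k = 0.811

Linearized form: ln P = k·ln h + ln C. From the 6 transformed points,
AᵀA = [[14.9303, 8.9952]; [8.9952, 6]], rhs = [18.3080, 11.4302]ᵀ  (here Σln h = 8.9952, Σ(ln h)² = 14.9303, Σln P = 11.4302, Σln h·ln P = 18.3080).
Slope k = (n·Σln h·ln P − Σln h·Σln P)/(n·Σ(ln h)² − (Σln h)²) = (6·18.3080 − 8.9952·11.4302)/8.6686 = 0.81116; ln C = (Σln P − k·Σln h)/n = 0.68894.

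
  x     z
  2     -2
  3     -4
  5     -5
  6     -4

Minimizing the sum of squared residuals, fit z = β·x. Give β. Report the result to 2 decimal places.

With design matrix M, MᵀM = [[74]] and Mᵀz = [-65]ᵀ.
Hence β = -65 / 74 ≈ -0.878378.

β = -0.88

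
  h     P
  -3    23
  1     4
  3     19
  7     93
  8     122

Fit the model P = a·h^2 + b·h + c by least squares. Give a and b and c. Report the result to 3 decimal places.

Normal-equation sums: Σh^2·h^2 = 6660, Σh^2·h = 856, Σh^2 = 132, Σh·h = 132, Σh = 16, Σ1 = 5.
And Σh^2·P = 12747, Σh·P = 1619, ΣP = 261.
So AᵀA·[a, b, c]ᵀ = AᵀP: [[6660, 856, 132]; [856, 132, 16]; [132, 16, 5]]·[a, b, c]ᵀ = [12747, 1619, 261]ᵀ.
Inverting the 3×3 Gram matrix, [a, b, c]ᵀ = [166697/85684, -63375/85684, 68676/21421]ᵀ.

a = 1.945, b = -0.740, c = 3.206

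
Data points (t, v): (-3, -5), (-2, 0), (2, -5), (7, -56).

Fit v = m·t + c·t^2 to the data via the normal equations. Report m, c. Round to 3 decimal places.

m = -1.291, c = -0.955

Entries of AᵀA: Σt·t = 66, Σt·t^2 = 316, Σt^2·t^2 = 2514.
And Σt·v = -387, Σt^2·v = -2809.
Normal equations: [[66, 316]; [316, 2514]]·[m, c]ᵀ = [-387, -2809]ᵀ.
Eliminating c: 2514·(row 1) − 316·(row 2) gives 66068·m = 2514·(-387) − 316·(-2809) = -85274, so m = -42637/33034.
Then c = ((-2809) − 316·(-42637/33034))/2514 = -31551/33034.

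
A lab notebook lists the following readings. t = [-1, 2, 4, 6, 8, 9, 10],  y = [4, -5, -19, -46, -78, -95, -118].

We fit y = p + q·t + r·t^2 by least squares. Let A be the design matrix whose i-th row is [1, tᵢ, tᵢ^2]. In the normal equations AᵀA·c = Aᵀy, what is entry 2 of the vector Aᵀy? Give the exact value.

-3025

Entry 2 ↔ basis t, so (Aᵀy)_{2} = Σᵢ (t)·yᵢ = (-1)·(4) + (2)·(-5) + (4)·(-19) + (6)·(-46) + (8)·(-78) + (9)·(-95) + (10)·(-118) = -3025.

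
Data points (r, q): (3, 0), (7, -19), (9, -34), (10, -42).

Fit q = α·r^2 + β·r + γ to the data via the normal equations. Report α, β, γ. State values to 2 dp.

Sums needed: Σr^2·r^2 = 19043, Σr^2·r = 2099, Σr^2 = 239, Σr·r = 239, Σr = 29, Σ1 = 4.
And Σr^2·q = -7885, Σr·q = -859, Σq = -95.
Normal equations: [[19043, 2099, 239]; [2099, 239, 29]; [239, 29, 4]]·[α, β, γ]ᵀ = [-7885, -859, -95]ᵀ.
Solving the 3×3 system (Gaussian elimination) gives α = -51/124, β = -423/620, γ = 1789/310.

α = -0.41, β = -0.68, γ = 5.77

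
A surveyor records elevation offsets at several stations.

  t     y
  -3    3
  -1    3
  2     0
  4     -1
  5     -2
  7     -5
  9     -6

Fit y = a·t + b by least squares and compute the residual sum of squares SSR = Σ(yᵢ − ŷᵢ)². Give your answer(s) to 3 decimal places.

SSR = 2.936

XᵀX·[a, b]ᵀ = Xᵀy reads: 185·a + 23·b = -115;  23·a + 7·b = -8.
Δ = 185·7 − 23² = 766.
a = ((-115)·7 − 23·(-8))/766 = -621/766; b = (185·(-8) − 23·(-115))/766 = 1165/766.
Residuals: -365/383, 256/383, 77/766, 553/766, 204/383, -324/383, -86/383; SSR = 2249/766.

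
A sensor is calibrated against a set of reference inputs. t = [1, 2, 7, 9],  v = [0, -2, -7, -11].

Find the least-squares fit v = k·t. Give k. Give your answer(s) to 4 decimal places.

k = -1.1259

Setting ∂/∂k … = 0 gives: 135·k = -152.
Hence k = -152 / 135 ≈ -1.12593.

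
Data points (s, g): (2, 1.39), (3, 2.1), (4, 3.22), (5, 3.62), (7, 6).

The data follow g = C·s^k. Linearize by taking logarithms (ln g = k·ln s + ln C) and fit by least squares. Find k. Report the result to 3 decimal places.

Let Y = ln g. Fitting Y = k·ln s + ln C by least squares:
Σln s = 6.7334, Σ(ln s)² = 9.9861, Σln g = 5.3189, Σln s·ln g = 8.2216.
Normal system: [[9.9861, 6.7334]; [6.7334, 5]]·[k, ln C]ᵀ = [8.2216, 5.3189]ᵀ.
Δ = 9.9861·5 − (6.7334)² = 4.5917; k = (8.2216·5 − 6.7334·5.3189)/4.5917 = 1.15293, ln C = (9.9861·5.3189 − 6.7334·8.2216)/4.5917 = -0.48885.

k = 1.153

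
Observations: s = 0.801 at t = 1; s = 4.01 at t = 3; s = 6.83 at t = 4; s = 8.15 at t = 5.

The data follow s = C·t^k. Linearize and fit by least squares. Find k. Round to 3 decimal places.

k = 1.477

Linearized form: ln s = k·ln t + ln C. From the 4 transformed points,
Over the data: Σln t = 4.0943, Σ(ln t)² = 5.7191, Σln s = 5.1862, Σln t·ln s = 7.5659.
Normal system: [[5.7191, 4.0943]; [4.0943, 4]]·[k, ln C]ᵀ = [7.5659, 5.1862]ᵀ.
Slope k = (n·Σln t·ln s − Σln t·Σln s)/(n·Σ(ln t)² − (Σln t)²) = (4·7.5659 − 4.0943·5.1862)/6.1125 = 1.47718; ln C = (Σln s − k·Σln t)/n = -0.21546.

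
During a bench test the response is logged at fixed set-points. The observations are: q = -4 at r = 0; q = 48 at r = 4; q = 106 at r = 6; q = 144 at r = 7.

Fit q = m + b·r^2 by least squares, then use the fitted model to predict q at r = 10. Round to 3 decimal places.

Compute the Gram sums: Σ1 = 4, Σr^2 = 101, Σr^2·r^2 = 3953.
And Σq = 294, Σr^2·q = 11640.
Normal equations: [[4, 101]; [101, 3953]]·[m, b]ᵀ = [294, 11640]ᵀ.
det = 4·3953 − 101² = 5611.
m = (294·3953 − 101·11640)/5611 = -13458/5611; b = (4·11640 − 101·294)/5611 = 16866/5611.
At r = 10: q̂ = (-13458/5611)·(1) + (16866/5611)·(100) = 1673142/5611.

q̂ = 298.190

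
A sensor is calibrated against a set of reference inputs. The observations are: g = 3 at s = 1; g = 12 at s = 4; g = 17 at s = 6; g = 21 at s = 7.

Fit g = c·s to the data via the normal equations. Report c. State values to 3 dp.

c = 2.941

Forming AᵀA = [[102]] and Aᵀg = [300]ᵀ gives AᵀA·[c]ᵀ = Aᵀg.
Hence c = 300 / 102 ≈ 2.94118.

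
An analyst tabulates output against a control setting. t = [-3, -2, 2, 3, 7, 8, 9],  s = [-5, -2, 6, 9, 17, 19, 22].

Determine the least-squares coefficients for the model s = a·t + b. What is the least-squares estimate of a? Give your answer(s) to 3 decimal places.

a = 2.184

Sums needed: Σt·t = 220, Σt = 24, Σ1 = 7.
And Σt·s = 527, Σs = 66.
MᵀM·[a, b]ᵀ = Mᵀs becomes [[220, 24]; [24, 7]]·[a, b]ᵀ = [527, 66]ᵀ.
Eliminating b: 7·(row 1) − 24·(row 2) gives 964·a = 7·527 − 24·66 = 2105, so a = 2105/964.
Then b = (66 − 24·(2105/964))/7 = 468/241.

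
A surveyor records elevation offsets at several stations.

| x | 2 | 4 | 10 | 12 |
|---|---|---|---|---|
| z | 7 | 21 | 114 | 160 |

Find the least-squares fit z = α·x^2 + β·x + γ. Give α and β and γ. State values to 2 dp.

α = 1.00, β = 1.35, γ = 0.03

Entries of AᵀA: Σx^2·x^2 = 31008, Σx^2·x = 2800, Σx^2 = 264, Σx·x = 264, Σx = 28, Σ1 = 4.
For Aᵀz: Σx^2·z = 34804, Σx·z = 3158, Σz = 302.
AᵀA·[α, β, γ]ᵀ = Aᵀz becomes [[31008, 2800, 264]; [2800, 264, 28]; [264, 28, 4]]·[α, β, γ]ᵀ = [34804, 3158, 302]ᵀ.
Solving the 3×3 system (Gaussian elimination) gives α = 1, β = 23/17, γ = 1/34.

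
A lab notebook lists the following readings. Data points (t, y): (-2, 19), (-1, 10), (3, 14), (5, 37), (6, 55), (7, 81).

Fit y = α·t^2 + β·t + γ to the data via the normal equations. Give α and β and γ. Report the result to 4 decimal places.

With design matrix X, XᵀX = [[4420, 702, 124]; [702, 124, 18]; [124, 18, 6]] and Xᵀy = [7086, 1076, 216]ᵀ.
Row-reducing yields α = 6345/3167, β = -52741/15835, γ = 72633/15835.

α = 2.0035, β = -3.3307, γ = 4.5869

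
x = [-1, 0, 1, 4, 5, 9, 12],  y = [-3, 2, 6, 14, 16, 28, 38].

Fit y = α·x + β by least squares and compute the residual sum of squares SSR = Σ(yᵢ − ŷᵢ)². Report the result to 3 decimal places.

SSR = 5.690

Sums needed: Σx·x = 268, Σx = 30, Σ1 = 7.
Moment sums: Σx·y = 853, Σy = 101.
Determinant 268·7 − 30² = 976.
α = (853·7 − 30·101)/976 = 2941/976; β = (268·101 − 30·853)/976 = 739/488.
Residuals: -1465/976, 237/488, 1437/976, 211/488, -567/976, -619/976, 159/488; SSR = 5553/976.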